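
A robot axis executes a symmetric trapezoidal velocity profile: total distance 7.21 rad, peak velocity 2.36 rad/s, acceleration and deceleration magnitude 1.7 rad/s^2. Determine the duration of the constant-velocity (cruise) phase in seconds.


t_acc = v/a = 1.388235 s, d_acc = v^2/(2a) = 1.638118 rad each
d_cruise = 7.21 - 2*1.638118 = 3.933764 rad
t_cruise = d_cruise/v = 3.933764/2.36 = 1.6668

1.6668 s


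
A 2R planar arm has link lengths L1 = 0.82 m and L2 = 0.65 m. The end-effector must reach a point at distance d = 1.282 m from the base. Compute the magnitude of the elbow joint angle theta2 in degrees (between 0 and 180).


cos(th2) = (d^2 - L1^2 - L2^2)/(2*L1*L2) = (1.282^2 - 0.82^2 - 0.65^2)/(2*0.82*0.65) = 0.51465666
th2 = acos(0.51465666) = 59.0255 deg

59.0255 degrees


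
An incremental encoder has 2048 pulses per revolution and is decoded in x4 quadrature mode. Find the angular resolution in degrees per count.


resolution = 360 / (PPR * 4) = 360 / 8192 = 0.0439

0.0439 degrees


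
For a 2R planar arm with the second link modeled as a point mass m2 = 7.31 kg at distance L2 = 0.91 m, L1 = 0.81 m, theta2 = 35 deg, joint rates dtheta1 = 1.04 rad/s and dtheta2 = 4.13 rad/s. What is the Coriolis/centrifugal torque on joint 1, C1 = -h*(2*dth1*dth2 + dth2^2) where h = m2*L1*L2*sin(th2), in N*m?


h = m2*L1*L2*sin(th2) = 7.31*0.81*0.91*sin(35 deg) = 3.090545
C1 = -h*(2*1.04*4.13 + 4.13^2) = -3.090545*25.6473 = -79.2641

-79.2641 N*m


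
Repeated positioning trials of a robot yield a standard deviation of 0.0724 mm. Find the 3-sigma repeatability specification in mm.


repeatability = 3*sigma = 3*0.0724 = 0.2172

0.2172 mm


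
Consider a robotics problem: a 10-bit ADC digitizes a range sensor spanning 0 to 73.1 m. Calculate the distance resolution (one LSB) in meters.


res = range / 2^n = 73.1/2^10 = 73.1/1024 = 0.0714

0.0714 m


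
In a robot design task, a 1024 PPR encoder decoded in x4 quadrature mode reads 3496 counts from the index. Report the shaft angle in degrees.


angle = counts * 360 / (PPR*4) = 3496 * 360 / 4096 = 307.2656

307.2656 degrees


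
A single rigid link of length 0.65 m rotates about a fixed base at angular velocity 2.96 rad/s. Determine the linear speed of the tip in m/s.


v = L*omega = 0.65 * 2.96 = 1.9240

1.9240 m/s


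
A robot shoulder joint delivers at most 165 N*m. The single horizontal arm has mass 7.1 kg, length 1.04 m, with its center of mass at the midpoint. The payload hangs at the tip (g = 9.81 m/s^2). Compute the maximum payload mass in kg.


tau_arm = m_arm*g*(L/2) = 7.1*9.81*1.04/2 = 36.2185 N*m
tau_payload = tau_max - tau_arm = 165 - 36.2185 = 128.7815
m_payload = tau_payload / (g*L) = 128.7815 / (9.81*1.04) = 12.6227

12.6227 kg


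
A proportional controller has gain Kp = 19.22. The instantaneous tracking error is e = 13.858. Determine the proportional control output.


u_P = Kp * e = 19.22 * 13.858 = 266.3508

266.3508


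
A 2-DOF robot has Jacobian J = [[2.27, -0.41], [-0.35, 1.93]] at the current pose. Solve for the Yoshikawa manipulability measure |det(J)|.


det(J) = 2.27*1.93 - (-0.41)*(-0.35) = 4.2376
|det(J)| = 4.2376

4.2376


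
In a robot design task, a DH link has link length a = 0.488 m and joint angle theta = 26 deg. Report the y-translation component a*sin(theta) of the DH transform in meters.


a*sin(theta) = 0.488*sin(26 deg) = 0.2139

0.2139 m


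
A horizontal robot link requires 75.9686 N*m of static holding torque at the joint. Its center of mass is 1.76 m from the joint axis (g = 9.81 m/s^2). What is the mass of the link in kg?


m = tau / (g*L) = 75.9686 / (9.81 * 1.76) = 4.4000

4.4000 kg


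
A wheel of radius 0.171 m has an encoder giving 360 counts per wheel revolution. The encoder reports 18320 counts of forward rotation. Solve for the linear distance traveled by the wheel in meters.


revs = 18320/360 = 50.888889
d = revs * 2*pi*r = 50.888889 * 2*pi*0.171 = 54.6763

54.6763 m


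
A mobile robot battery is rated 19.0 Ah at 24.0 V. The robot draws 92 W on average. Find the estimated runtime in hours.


E = 19.0*24.0 = 456.0000 Wh
t = E/P = 456.0000/92 = 4.9565

4.9565 hours


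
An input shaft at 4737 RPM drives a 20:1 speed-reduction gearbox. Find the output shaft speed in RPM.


omega_out = omega_in / N = 4737 / 20 = 236.8500

236.8500 RPM


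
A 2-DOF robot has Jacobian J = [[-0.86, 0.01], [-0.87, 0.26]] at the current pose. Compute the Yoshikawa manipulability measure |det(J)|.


det(J) = -0.86*0.26 - (0.01)*(-0.87) = -0.2149
|det(J)| = 0.2149

0.2149


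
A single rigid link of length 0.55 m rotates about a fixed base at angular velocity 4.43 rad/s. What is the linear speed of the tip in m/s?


v = L*omega = 0.55 * 4.43 = 2.4365

2.4365 m/s


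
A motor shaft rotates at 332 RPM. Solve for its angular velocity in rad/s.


omega = 332 * 2*pi/60 = 34.7670

34.7670 rad/s


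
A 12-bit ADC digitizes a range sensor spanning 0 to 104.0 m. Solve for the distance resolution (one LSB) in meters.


res = range / 2^n = 104.0/2^12 = 104.0/4096 = 0.0254

0.0254 m


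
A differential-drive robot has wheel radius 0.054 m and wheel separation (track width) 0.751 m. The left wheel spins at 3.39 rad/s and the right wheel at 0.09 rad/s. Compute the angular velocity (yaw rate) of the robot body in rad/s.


omega = r*(wR - wL)/L = 0.054*(0.09 - (3.39))/0.751 = -0.2373

-0.2373 rad/s


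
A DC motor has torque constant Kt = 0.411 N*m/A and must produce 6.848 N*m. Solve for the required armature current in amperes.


I = tau / Kt = 6.848/0.411 = 16.6618

16.6618 A


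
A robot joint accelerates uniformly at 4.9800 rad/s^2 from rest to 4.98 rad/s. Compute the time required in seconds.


t = delta_omega / alpha = 4.98 / 4.9800 = 1.0000

1.0000 s


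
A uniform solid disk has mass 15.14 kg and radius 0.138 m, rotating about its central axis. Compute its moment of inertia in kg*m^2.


I = (1/2)*m*R^2 = 0.5*15.14*0.138^2 = 0.1442

0.1442 kg*m^2


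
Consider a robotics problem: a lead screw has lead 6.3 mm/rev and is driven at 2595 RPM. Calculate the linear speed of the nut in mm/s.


v = lead * (RPM/60) = 6.3*2595/60 = 272.4750

272.4750 mm/s


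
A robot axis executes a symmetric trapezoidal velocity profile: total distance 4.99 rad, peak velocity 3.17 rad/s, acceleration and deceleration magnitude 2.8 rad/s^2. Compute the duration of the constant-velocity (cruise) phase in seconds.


t_acc = v/a = 1.132143 s, d_acc = v^2/(2a) = 1.794446 rad each
d_cruise = 4.99 - 2*1.794446 = 1.401108 rad
t_cruise = d_cruise/v = 1.401108/3.17 = 0.4420

0.4420 s


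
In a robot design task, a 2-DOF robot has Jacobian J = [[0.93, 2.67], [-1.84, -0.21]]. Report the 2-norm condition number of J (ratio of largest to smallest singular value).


JJ^T eigenvalues: trace(JJ^T) = 11.4235, det(JJ^T) = det(J)^2 = 22.25480625
s_max^2 = (11.4235 + sqrt(41.47712725))/2 = 8.93188692
s_min^2 = (11.4235 - sqrt(41.47712725))/2 = 2.49161308
kappa = s_max/s_min = sqrt(8.93188692/2.49161308) = 1.8934

1.8934


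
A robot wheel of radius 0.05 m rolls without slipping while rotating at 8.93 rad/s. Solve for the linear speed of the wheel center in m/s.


v = omega * r = 8.93 * 0.05 = 0.4465

0.4465 m/s


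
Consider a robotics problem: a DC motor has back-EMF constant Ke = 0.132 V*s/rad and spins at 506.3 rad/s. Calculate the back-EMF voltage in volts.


V_emf = Ke * omega = 0.132*506.3 = 66.8316

66.8316 V


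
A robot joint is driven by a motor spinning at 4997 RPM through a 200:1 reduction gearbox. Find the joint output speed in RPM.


omega_joint = omega_motor / N = 4997 / 200 = 24.9850

24.9850 RPM


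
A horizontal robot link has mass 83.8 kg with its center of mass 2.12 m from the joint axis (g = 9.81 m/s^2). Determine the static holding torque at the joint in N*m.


tau = m*g*L = 83.8 * 9.81 * 2.12 = 1742.8054

1742.8054 N*m


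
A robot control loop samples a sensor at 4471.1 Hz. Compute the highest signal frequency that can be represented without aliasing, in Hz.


f_max = f_s/2 = 4471.1/2 = 2235.5500

2235.5500 Hz


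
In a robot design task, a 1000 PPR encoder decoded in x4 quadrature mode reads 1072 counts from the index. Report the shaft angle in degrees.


angle = counts * 360 / (PPR*4) = 1072 * 360 / 4000 = 96.4800

96.4800 degrees


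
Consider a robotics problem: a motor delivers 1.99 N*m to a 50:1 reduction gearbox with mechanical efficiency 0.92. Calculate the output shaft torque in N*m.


tau_out = tau_in * N * eta = 1.99 * 50 * 0.92 = 91.5400

91.5400 N*m


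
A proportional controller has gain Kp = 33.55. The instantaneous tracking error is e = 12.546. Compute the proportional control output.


u_P = Kp * e = 33.55 * 12.546 = 420.9183

420.9183


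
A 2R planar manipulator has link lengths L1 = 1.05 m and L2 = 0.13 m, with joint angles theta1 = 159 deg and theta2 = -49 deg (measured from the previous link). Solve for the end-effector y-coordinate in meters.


y = L1*sin(th1) + L2*sin(th1+th2) = 1.05*sin(159 deg) + 0.13*sin(110 deg) = 0.4984

0.4984 m


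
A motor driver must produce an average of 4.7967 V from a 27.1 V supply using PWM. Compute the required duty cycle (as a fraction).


D = V_avg/V_supply = 4.7967/27.1 = 0.1770

0.1770


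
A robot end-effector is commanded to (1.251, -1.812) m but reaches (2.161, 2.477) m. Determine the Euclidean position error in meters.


dx = 2.161 - (1.251) = 0.9100, dy = 2.477 - (-1.812) = 4.2890
err = sqrt(0.828100 + 18.395521) = 4.3845

4.3845 m


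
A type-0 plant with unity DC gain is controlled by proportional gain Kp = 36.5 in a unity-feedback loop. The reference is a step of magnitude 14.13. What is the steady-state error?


e_ss = R/(1 + Kp) = 14.13/(1 + 36.5) = 14.13/37.5000 = 0.3768

0.3768


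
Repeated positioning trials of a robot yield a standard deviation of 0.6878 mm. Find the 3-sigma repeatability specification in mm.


repeatability = 3*sigma = 3*0.6878 = 2.0634

2.0634 mm


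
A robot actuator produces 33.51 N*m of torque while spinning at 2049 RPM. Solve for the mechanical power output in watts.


omega = 2049 * 2*pi/60 = 214.570778 rad/s
P = tau * omega = 33.51 * 214.570778 = 7190.2668

7190.2668 W


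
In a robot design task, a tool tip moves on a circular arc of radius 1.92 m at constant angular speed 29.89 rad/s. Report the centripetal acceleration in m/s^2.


a_c = omega^2 * r = 29.89^2 * 1.92 = 1715.3512

1715.3512 m/s^2


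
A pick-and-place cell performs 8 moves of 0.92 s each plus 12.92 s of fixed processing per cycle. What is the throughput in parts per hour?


T_cycle = 8*0.92 + 12.92 = 20.2800 s
rate = 3600/T = 177.5148

177.5148 parts/hour


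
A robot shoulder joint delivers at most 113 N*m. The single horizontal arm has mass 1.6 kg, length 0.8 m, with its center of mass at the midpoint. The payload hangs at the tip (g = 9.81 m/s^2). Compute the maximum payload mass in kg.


tau_arm = m_arm*g*(L/2) = 1.6*9.81*0.8/2 = 6.2784 N*m
tau_payload = tau_max - tau_arm = 113 - 6.2784 = 106.7216
m_payload = tau_payload / (g*L) = 106.7216 / (9.81*0.8) = 13.5986

13.5986 kg


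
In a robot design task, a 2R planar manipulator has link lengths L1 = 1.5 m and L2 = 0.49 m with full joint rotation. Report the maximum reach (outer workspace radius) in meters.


r_max = L1 + L2 = 1.5 + 0.49 = 1.9900

1.9900 m


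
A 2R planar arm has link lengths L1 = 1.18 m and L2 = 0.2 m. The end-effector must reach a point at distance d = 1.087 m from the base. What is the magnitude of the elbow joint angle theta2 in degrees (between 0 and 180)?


cos(th2) = (d^2 - L1^2 - L2^2)/(2*L1*L2) = (1.087^2 - 1.18^2 - 0.2^2)/(2*1.18*0.2) = -0.53142161
th2 = acos(-0.53142161) = 122.1016 deg

122.1016 degrees


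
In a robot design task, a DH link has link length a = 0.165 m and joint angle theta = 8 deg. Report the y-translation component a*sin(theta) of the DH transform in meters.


a*sin(theta) = 0.165*sin(8 deg) = 0.0230

0.0230 m


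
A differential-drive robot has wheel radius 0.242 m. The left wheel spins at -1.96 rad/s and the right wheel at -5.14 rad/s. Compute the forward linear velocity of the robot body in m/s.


v = r*(wR + wL)/2 = 0.242*(-5.14 + -1.96)/2 = -0.8591

-0.8591 m/s


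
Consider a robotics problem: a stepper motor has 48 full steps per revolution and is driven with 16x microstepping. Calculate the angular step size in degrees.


step = 360/(48*16) = 360/768 = 0.4688

0.4688 degrees


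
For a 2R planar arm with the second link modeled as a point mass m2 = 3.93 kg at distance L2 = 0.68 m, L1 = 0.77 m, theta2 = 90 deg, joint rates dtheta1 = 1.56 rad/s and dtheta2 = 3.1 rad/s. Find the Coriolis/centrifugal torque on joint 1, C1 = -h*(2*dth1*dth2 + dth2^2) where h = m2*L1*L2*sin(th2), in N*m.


h = m2*L1*L2*sin(th2) = 3.93*0.77*0.68*sin(90 deg) = 2.057748
C1 = -h*(2*1.56*3.1 + 3.1^2) = -2.057748*19.2820 = -39.6775

-39.6775 N*m


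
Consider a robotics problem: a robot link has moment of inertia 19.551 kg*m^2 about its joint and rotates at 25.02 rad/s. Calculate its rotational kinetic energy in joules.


KE = (1/2)*I*omega^2 = 0.5*19.551*25.02^2 = 6119.4669

6119.4669 J


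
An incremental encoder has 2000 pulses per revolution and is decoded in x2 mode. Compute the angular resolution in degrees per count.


resolution = 360 / (PPR * 2) = 360 / 4000 = 0.0900

0.0900 degrees


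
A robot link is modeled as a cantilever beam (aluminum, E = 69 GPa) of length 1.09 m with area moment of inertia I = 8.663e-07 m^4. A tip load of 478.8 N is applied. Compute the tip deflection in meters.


delta = F*L^3/(3*E*I) = 478.8*1.09^3/(3*6.900e+10*8.663e-07)
      = 620.0598852/179324.1 = 0.0035

0.0035 m


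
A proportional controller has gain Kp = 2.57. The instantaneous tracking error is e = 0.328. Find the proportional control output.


u_P = Kp * e = 2.57 * 0.328 = 0.8430

0.8430


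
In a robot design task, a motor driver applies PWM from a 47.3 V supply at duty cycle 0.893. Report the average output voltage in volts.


V_avg = V_supply * D = 47.3*0.893 = 42.2389

42.2389 V


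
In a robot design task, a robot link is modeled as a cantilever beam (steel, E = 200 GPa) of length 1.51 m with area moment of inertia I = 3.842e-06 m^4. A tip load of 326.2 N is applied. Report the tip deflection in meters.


delta = F*L^3/(3*E*I) = 326.2*1.51^3/(3*2.000e+11*3.842e-06)
      = 1123.0906162/2305200 = 4.8720e-04

4.8720e-04 m


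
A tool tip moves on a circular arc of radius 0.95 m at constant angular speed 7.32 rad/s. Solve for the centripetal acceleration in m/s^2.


a_c = omega^2 * r = 7.32^2 * 0.95 = 50.9033

50.9033 m/s^2


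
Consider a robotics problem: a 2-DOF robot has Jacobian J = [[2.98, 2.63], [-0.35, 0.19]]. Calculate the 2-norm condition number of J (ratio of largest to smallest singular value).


JJ^T eigenvalues: trace(JJ^T) = 15.9559, det(JJ^T) = det(J)^2 = 2.21027689
s_max^2 = (15.9559 + sqrt(245.74963725))/2 = 15.81615192
s_min^2 = (15.9559 - sqrt(245.74963725))/2 = 0.13974808
kappa = s_max/s_min = sqrt(15.81615192/0.13974808) = 10.6384

10.6384


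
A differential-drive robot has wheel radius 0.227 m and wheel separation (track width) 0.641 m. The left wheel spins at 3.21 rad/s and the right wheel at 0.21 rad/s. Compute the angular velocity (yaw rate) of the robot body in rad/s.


omega = r*(wR - wL)/L = 0.227*(0.21 - (3.21))/0.641 = -1.0624

-1.0624 rad/s


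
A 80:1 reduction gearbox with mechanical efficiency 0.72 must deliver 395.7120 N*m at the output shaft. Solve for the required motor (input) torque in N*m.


tau_in = tau_out / (N * eta) = 395.7120 / (80 * 0.72) = 6.8700

6.8700 N*m


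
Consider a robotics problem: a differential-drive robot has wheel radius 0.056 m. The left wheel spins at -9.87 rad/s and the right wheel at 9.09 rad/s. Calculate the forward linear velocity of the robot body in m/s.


v = r*(wR + wL)/2 = 0.056*(9.09 + -9.87)/2 = -0.0218

-0.0218 m/s


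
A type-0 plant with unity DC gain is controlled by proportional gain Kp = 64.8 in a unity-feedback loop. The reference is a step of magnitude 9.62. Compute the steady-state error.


e_ss = R/(1 + Kp) = 9.62/(1 + 64.8) = 9.62/65.8000 = 0.1462

0.1462


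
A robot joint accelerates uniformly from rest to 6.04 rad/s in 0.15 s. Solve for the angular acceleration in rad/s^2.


alpha = delta_omega / t = 6.04 / 0.15 = 40.2667

40.2667 rad/s^2


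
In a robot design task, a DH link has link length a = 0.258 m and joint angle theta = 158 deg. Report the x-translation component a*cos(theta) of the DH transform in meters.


a*cos(theta) = 0.258*cos(158 deg) = -0.2392

-0.2392 m


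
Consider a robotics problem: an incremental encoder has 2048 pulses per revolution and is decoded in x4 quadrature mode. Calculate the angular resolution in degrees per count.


resolution = 360 / (PPR * 4) = 360 / 8192 = 0.0439

0.0439 degrees


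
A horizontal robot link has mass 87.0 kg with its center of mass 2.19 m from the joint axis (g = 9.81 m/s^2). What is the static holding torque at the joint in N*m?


tau = m*g*L = 87.0 * 9.81 * 2.19 = 1869.0993

1869.0993 N*m


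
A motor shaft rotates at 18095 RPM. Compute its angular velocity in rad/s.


omega = 18095 * 2*pi/60 = 1894.9040

1894.9040 rad/s


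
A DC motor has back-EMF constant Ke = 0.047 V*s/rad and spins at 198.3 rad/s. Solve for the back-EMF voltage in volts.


V_emf = Ke * omega = 0.047*198.3 = 9.3201

9.3201 V


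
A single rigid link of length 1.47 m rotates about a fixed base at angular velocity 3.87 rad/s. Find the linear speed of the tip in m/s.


v = L*omega = 1.47 * 3.87 = 5.6889

5.6889 m/s


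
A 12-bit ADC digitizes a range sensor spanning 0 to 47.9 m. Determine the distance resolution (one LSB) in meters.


res = range / 2^n = 47.9/2^12 = 47.9/4096 = 0.0117

0.0117 m


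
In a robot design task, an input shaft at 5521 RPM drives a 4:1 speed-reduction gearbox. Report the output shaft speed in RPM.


omega_out = omega_in / N = 5521 / 4 = 1380.2500

1380.2500 RPM


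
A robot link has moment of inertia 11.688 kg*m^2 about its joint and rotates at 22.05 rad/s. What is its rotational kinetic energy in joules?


KE = (1/2)*I*omega^2 = 0.5*11.688*22.05^2 = 2841.3674

2841.3674 J


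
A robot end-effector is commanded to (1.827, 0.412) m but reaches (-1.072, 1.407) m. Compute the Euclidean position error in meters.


dx = -1.072 - (1.827) = -2.8990, dy = 1.407 - (0.412) = 0.9950
err = sqrt(8.404201 + 0.990025) = 3.0650

3.0650 m


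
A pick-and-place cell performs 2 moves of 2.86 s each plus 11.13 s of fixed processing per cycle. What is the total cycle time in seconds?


T = 2*2.86 + 11.13 = 16.8500

16.8500 s


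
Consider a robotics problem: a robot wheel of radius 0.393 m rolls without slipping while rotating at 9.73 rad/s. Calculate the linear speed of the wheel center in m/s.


v = omega * r = 9.73 * 0.393 = 3.8239

3.8239 m/s


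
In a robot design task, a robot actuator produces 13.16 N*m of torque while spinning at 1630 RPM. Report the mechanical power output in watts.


omega = 1630 * 2*pi/60 = 170.693201 rad/s
P = tau * omega = 13.16 * 170.693201 = 2246.3225

2246.3225 W


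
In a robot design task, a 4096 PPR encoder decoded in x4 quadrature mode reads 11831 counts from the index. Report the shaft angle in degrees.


angle = counts * 360 / (PPR*4) = 11831 * 360 / 16384 = 259.9585

259.9585 degrees


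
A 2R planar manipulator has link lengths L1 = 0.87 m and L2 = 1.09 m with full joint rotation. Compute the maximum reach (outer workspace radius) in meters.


r_max = L1 + L2 = 0.87 + 1.09 = 1.9600

1.9600 m


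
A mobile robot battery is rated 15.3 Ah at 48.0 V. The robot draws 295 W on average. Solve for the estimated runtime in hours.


E = 15.3*48.0 = 734.4000 Wh
t = E/P = 734.4000/295 = 2.4895

2.4895 hours


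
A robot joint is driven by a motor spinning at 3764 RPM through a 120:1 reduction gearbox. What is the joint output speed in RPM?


omega_joint = omega_motor / N = 3764 / 120 = 31.3667

31.3667 RPM


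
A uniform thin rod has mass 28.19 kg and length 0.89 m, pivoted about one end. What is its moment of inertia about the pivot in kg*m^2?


I = (1/3)*m*L^2 = (1/3)*28.19*0.89^2 = 7.4431

7.4431 kg*m^2


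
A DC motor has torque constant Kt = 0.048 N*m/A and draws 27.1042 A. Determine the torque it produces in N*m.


tau = Kt * I = 0.048*27.1042 = 1.3010

1.3010 N*m


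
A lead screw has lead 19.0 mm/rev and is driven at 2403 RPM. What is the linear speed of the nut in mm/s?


v = lead * (RPM/60) = 19.0*2403/60 = 760.9500

760.9500 mm/s


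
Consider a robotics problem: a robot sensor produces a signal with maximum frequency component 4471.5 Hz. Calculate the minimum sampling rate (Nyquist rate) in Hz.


f_s,min = 2*f_max = 2*4471.5 = 8943.0000

8943.0000 Hz


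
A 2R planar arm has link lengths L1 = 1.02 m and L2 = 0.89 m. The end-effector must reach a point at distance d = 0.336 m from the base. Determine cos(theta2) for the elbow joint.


cos(th2) = (d^2 - L1^2 - L2^2)/(2*L1*L2) = (0.336^2 - 1.02^2 - 0.89^2)/(2*1.02*0.89) = -0.9471

-0.9471


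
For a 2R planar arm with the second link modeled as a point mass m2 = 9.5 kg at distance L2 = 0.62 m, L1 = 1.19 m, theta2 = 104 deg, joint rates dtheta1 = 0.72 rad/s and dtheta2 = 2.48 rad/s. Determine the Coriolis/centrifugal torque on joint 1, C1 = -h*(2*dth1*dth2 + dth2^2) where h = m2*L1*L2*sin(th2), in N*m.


h = m2*L1*L2*sin(th2) = 9.5*1.19*0.62*sin(104 deg) = 6.800900
C1 = -h*(2*0.72*2.48 + 2.48^2) = -6.800900*9.7216 = -66.1156

-66.1156 N*m


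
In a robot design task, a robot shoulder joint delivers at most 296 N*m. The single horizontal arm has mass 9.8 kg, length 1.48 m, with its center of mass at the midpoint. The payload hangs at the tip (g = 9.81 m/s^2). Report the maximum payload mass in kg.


tau_arm = m_arm*g*(L/2) = 9.8*9.81*1.48/2 = 71.1421 N*m
tau_payload = tau_max - tau_arm = 296 - 71.1421 = 224.8579
m_payload = tau_payload / (g*L) = 224.8579 / (9.81*1.48) = 15.4874

15.4874 kg


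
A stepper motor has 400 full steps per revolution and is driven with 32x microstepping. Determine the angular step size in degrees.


step = 360/(400*32) = 360/12800 = 0.0281

0.0281 degrees


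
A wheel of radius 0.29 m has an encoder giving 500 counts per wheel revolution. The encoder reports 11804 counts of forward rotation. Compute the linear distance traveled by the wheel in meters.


revs = 11804/500 = 23.608000
d = revs * 2*pi*r = 23.608000 * 2*pi*0.29 = 43.0167

43.0167 m


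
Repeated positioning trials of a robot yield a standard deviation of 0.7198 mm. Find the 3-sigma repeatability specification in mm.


repeatability = 3*sigma = 3*0.7198 = 2.1594

2.1594 mm


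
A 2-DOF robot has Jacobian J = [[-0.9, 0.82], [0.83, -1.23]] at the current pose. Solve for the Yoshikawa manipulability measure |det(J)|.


det(J) = -0.9*-1.23 - (0.82)*(0.83) = 0.4264
|det(J)| = 0.4264

0.4264


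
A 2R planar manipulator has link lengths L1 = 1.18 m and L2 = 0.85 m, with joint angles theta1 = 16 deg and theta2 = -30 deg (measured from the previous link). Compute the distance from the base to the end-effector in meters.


x = L1*cos(th1) + L2*cos(th1+th2) = 1.959040
y = L1*sin(th1) + L2*sin(th1+th2) = 0.119618
d = sqrt(x^2 + y^2) = sqrt(3.837838 + 0.014308) = 1.9627

1.9627 m


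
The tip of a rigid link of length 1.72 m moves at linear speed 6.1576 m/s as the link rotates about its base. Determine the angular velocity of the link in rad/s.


omega = v / L = 6.1576 / 1.72 = 3.5800

3.5800 rad/s


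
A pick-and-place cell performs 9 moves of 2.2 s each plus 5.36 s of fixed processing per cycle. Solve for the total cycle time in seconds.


T = 9*2.2 + 5.36 = 25.1600

25.1600 s


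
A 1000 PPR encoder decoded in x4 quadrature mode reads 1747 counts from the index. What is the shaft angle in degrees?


angle = counts * 360 / (PPR*4) = 1747 * 360 / 4000 = 157.2300

157.2300 degrees


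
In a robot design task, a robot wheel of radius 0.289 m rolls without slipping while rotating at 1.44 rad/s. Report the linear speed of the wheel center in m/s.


v = omega * r = 1.44 * 0.289 = 0.4162

0.4162 m/s


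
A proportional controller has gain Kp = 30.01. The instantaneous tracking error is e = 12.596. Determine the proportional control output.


u_P = Kp * e = 30.01 * 12.596 = 378.0060

378.0060


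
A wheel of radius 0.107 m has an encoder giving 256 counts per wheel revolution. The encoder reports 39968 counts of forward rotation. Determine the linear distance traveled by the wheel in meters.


revs = 39968/256 = 156.125000
d = revs * 2*pi*r = 156.125000 * 2*pi*0.107 = 104.9630

104.9630 m


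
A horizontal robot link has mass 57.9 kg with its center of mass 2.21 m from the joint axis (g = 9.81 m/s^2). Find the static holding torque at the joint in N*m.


tau = m*g*L = 57.9 * 9.81 * 2.21 = 1255.2778

1255.2778 N*m


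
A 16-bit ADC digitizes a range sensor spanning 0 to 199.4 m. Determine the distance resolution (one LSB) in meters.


res = range / 2^n = 199.4/2^16 = 199.4/65536 = 0.0030

0.0030 m


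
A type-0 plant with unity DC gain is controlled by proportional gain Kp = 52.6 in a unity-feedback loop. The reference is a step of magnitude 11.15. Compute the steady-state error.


e_ss = R/(1 + Kp) = 11.15/(1 + 52.6) = 11.15/53.6000 = 0.2080

0.2080


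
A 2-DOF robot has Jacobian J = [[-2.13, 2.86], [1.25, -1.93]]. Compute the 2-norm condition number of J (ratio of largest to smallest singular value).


JJ^T eigenvalues: trace(JJ^T) = 18.0039, det(JJ^T) = det(J)^2 = 0.28718881
s_max^2 = (18.0039 + sqrt(322.99165997))/2 = 17.98793436
s_min^2 = (18.0039 - sqrt(322.99165997))/2 = 0.01596564
kappa = s_max/s_min = sqrt(17.98793436/0.01596564) = 33.5658

33.5658


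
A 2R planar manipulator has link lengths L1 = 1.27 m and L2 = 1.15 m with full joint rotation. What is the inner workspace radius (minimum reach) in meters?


r_min = |L1 - L2| = |1.27 - 1.15| = 0.1200

0.1200 m


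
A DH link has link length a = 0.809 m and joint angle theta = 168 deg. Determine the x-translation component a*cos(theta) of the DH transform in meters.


a*cos(theta) = 0.809*cos(168 deg) = -0.7913

-0.7913 m


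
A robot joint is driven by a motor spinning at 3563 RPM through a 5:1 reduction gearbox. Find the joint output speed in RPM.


omega_joint = omega_motor / N = 3563 / 5 = 712.6000

712.6000 RPM


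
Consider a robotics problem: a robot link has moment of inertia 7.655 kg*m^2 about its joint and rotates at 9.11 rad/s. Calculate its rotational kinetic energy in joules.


KE = (1/2)*I*omega^2 = 0.5*7.655*9.11^2 = 317.6523

317.6523 J


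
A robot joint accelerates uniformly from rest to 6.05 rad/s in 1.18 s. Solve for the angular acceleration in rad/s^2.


alpha = delta_omega / t = 6.05 / 1.18 = 5.1271

5.1271 rad/s^2


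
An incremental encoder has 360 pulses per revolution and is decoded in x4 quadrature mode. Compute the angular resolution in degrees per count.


resolution = 360 / (PPR * 4) = 360 / 1440 = 0.2500

0.2500 degrees


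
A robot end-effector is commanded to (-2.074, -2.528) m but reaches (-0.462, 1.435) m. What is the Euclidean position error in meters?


dx = -0.462 - (-2.074) = 1.6120, dy = 1.435 - (-2.528) = 3.9630
err = sqrt(2.598544 + 15.705369) = 4.2783

4.2783 m


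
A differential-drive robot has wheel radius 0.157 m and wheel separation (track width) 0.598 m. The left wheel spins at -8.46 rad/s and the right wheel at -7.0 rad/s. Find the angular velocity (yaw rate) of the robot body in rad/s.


omega = r*(wR - wL)/L = 0.157*(-7.0 - (-8.46))/0.598 = 0.3833

0.3833 rad/s


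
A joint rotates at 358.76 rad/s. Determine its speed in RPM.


RPM = 358.76 * 60/(2*pi) = 3425.9056

3425.9056 RPM


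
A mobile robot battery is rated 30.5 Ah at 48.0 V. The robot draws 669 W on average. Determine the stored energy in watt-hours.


E = capacity * V = 30.5*48.0 = 1464.0000

1464.0000 Wh


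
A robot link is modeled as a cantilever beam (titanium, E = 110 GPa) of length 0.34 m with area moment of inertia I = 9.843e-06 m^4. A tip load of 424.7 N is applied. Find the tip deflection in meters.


delta = F*L^3/(3*E*I) = 424.7*0.34^3/(3*1.100e+11*9.843e-06)
      = 16.6924088/3248190 = 5.1390e-06

5.1390e-06 m


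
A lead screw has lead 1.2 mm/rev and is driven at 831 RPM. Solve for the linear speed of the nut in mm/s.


v = lead * (RPM/60) = 1.2*831/60 = 16.6200

16.6200 mm/s


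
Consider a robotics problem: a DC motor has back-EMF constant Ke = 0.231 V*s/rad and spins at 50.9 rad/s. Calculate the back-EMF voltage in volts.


V_emf = Ke * omega = 0.231*50.9 = 11.7579

11.7579 V


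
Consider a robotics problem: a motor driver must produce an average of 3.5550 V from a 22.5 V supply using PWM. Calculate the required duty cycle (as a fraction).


D = V_avg/V_supply = 3.5550/22.5 = 0.1580

0.1580


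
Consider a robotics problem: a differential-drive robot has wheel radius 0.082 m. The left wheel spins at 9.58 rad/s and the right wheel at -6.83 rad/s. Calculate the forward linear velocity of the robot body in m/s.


v = r*(wR + wL)/2 = 0.082*(-6.83 + 9.58)/2 = 0.1128

0.1128 m/s


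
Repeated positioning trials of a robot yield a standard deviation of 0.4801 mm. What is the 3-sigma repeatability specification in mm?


repeatability = 3*sigma = 3*0.4801 = 1.4403

1.4403 mm


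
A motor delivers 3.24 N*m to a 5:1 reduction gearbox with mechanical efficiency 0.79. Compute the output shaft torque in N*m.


tau_out = tau_in * N * eta = 3.24 * 5 * 0.79 = 12.7980

12.7980 N*m


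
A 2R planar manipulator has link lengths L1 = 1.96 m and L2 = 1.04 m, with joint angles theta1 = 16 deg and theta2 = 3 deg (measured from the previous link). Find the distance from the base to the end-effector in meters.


x = L1*cos(th1) + L2*cos(th1+th2) = 2.867412
y = L1*sin(th1) + L2*sin(th1+th2) = 0.878840
d = sqrt(x^2 + y^2) = sqrt(8.222052 + 0.772360) = 2.9991

2.9991 m


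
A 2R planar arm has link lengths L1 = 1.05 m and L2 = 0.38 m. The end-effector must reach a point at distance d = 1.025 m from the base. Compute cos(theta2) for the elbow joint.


cos(th2) = (d^2 - L1^2 - L2^2)/(2*L1*L2) = (1.025^2 - 1.05^2 - 0.38^2)/(2*1.05*0.38) = -0.2460

-0.2460


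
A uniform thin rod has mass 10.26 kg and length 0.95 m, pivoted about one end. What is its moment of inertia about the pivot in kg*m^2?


I = (1/3)*m*L^2 = (1/3)*10.26*0.95^2 = 3.0865

3.0865 kg*m^2


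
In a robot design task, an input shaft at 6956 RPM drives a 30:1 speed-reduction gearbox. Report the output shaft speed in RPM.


omega_out = omega_in / N = 6956 / 30 = 231.8667

231.8667 RPM


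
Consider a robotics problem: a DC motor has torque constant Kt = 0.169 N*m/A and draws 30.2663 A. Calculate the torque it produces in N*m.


tau = Kt * I = 0.169*30.2663 = 5.1150

5.1150 N*m


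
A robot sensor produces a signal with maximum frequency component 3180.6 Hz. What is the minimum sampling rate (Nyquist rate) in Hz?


f_s,min = 2*f_max = 2*3180.6 = 6361.2000

6361.2000 Hz


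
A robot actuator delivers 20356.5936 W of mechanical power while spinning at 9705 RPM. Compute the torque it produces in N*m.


omega = 9705 * 2*pi/60 = 1016.305223 rad/s
tau = P / omega = 20356.5936 / 1016.305223 = 20.0300

20.0300 N*m


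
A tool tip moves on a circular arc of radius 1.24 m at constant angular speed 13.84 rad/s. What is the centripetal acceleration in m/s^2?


a_c = omega^2 * r = 13.84^2 * 1.24 = 237.5165

237.5165 m/s^2


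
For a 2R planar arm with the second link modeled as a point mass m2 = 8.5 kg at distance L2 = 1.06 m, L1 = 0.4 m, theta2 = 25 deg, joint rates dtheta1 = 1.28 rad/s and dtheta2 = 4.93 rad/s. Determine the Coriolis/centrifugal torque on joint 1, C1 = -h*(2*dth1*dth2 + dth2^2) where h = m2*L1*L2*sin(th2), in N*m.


h = m2*L1*L2*sin(th2) = 8.5*0.4*1.06*sin(25 deg) = 1.523116
C1 = -h*(2*1.28*4.93 + 4.93^2) = -1.523116*36.9257 = -56.2421

-56.2421 N*m


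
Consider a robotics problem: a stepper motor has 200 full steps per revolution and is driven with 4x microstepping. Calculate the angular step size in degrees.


step = 360/(200*4) = 360/800 = 0.4500

0.4500 degrees


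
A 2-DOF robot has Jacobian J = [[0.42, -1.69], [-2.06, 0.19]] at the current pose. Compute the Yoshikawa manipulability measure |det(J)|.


det(J) = 0.42*0.19 - (-1.69)*(-2.06) = -3.4016
|det(J)| = 3.4016

3.4016


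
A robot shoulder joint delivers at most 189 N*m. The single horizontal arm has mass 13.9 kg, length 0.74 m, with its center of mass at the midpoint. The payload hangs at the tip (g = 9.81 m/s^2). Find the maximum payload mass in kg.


tau_arm = m_arm*g*(L/2) = 13.9*9.81*0.74/2 = 50.4528 N*m
tau_payload = tau_max - tau_arm = 189 - 50.4528 = 138.5472
m_payload = tau_payload / (g*L) = 138.5472 / (9.81*0.74) = 19.0852

19.0852 kg


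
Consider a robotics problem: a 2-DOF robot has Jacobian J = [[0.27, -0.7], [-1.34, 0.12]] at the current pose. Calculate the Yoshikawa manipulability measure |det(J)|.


det(J) = 0.27*0.12 - (-0.7)*(-1.34) = -0.9056
|det(J)| = 0.9056

0.9056


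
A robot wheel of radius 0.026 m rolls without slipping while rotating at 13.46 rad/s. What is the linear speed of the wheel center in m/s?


v = omega * r = 13.46 * 0.026 = 0.3500

0.3500 m/s


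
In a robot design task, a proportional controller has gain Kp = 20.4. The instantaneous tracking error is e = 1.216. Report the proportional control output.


u_P = Kp * e = 20.4 * 1.216 = 24.8064

24.8064


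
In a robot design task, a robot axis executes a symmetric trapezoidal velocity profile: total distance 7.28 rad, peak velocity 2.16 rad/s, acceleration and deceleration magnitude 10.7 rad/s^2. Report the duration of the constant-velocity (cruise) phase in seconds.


t_acc = v/a = 0.201869 s, d_acc = v^2/(2a) = 0.218019 rad each
d_cruise = 7.28 - 2*0.218019 = 6.843962 rad
t_cruise = d_cruise/v = 6.843962/2.16 = 3.1685

3.1685 s


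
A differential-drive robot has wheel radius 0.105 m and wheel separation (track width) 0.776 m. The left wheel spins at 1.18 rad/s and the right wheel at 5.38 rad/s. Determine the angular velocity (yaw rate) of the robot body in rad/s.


omega = r*(wR - wL)/L = 0.105*(5.38 - (1.18))/0.776 = 0.5683

0.5683 rad/s


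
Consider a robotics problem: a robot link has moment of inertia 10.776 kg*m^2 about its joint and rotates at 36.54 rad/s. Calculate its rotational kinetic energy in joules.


KE = (1/2)*I*omega^2 = 0.5*10.776*36.54^2 = 7193.9046

7193.9046 J


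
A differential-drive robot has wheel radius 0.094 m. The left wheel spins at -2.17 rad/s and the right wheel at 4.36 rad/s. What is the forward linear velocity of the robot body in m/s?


v = r*(wR + wL)/2 = 0.094*(4.36 + -2.17)/2 = 0.1029

0.1029 m/s


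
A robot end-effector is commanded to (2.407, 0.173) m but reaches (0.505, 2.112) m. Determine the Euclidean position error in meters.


dx = 0.505 - (2.407) = -1.9020, dy = 2.112 - (0.173) = 1.9390
err = sqrt(3.617604 + 3.759721) = 2.7161

2.7161 m


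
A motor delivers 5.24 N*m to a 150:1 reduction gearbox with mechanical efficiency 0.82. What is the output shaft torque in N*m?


tau_out = tau_in * N * eta = 5.24 * 150 * 0.82 = 644.5200

644.5200 N*m


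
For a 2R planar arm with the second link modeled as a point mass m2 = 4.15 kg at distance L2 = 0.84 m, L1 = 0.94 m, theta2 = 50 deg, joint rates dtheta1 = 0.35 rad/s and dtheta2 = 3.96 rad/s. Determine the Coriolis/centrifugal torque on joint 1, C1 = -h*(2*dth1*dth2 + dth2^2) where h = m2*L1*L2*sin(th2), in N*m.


h = m2*L1*L2*sin(th2) = 4.15*0.94*0.84*sin(50 deg) = 2.510205
C1 = -h*(2*0.35*3.96 + 3.96^2) = -2.510205*18.4536 = -46.3223

-46.3223 N*m


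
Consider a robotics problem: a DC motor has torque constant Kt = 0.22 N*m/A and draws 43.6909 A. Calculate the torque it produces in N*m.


tau = Kt * I = 0.22*43.6909 = 9.6120

9.6120 N*m


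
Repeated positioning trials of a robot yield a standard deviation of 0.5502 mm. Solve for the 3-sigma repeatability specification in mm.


repeatability = 3*sigma = 3*0.5502 = 1.6506

1.6506 mm


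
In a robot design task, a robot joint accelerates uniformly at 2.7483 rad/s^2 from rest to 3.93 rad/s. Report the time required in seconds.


t = delta_omega / alpha = 3.93 / 2.7483 = 1.4300

1.4300 s


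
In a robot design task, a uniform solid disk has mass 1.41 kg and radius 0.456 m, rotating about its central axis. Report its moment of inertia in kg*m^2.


I = (1/2)*m*R^2 = 0.5*1.41*0.456^2 = 0.1466

0.1466 kg*m^2


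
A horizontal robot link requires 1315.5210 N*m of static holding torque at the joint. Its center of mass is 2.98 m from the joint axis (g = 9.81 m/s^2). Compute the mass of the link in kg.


m = tau / (g*L) = 1315.5210 / (9.81 * 2.98) = 45.0000

45.0000 kg


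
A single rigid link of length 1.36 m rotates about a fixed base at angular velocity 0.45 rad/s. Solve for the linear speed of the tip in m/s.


v = L*omega = 1.36 * 0.45 = 0.6120

0.6120 m/s


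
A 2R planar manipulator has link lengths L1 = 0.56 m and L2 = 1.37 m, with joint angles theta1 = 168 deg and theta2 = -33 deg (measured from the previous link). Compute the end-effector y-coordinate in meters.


y = L1*sin(th1) + L2*sin(th1+th2) = 0.56*sin(168 deg) + 1.37*sin(135 deg) = 1.0852

1.0852 m


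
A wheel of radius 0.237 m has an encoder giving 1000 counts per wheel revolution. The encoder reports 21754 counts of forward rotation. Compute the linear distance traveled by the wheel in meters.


revs = 21754/1000 = 21.754000
d = revs * 2*pi*r = 21.754000 * 2*pi*0.237 = 32.3942

32.3942 m


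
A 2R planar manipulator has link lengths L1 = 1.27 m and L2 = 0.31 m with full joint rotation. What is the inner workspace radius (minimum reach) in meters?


r_min = |L1 - L2| = |1.27 - 0.31| = 0.9600

0.9600 m


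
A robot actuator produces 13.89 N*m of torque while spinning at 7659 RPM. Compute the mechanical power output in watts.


omega = 7659 * 2*pi/60 = 802.048604 rad/s
P = tau * omega = 13.89 * 802.048604 = 11140.4551

11140.4551 W


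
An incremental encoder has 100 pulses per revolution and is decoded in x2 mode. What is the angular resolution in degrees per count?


resolution = 360 / (PPR * 2) = 360 / 200 = 1.8000

1.8000 degrees


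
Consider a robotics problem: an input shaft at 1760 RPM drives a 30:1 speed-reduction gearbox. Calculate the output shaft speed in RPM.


omega_out = omega_in / N = 1760 / 30 = 58.6667

58.6667 RPM


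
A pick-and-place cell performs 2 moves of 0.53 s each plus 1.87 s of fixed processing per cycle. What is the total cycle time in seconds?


T = 2*0.53 + 1.87 = 2.9300

2.9300 s


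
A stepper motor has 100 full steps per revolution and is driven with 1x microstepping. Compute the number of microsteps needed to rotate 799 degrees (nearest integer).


step_size = 360/(100*1) = 360/100 = 3.600000 deg
n = 799/(360/100) = 799*100/360 = 221.9444 -> 222

222 steps


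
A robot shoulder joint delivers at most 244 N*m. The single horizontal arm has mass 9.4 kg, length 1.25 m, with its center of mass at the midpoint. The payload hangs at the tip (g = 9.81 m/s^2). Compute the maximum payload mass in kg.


tau_arm = m_arm*g*(L/2) = 9.4*9.81*1.25/2 = 57.6338 N*m
tau_payload = tau_max - tau_arm = 244 - 57.6338 = 186.3662
m_payload = tau_payload / (g*L) = 186.3662 / (9.81*1.25) = 15.1981

15.1981 kg
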